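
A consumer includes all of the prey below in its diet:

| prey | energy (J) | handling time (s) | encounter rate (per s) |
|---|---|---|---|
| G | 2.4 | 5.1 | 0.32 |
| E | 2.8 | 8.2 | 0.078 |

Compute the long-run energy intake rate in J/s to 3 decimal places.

0.302 J/s

R = Σλ_iE_i / (1 + Σλ_ih_i)
Numerator: 0.32×2.4 + 0.078×2.8 = 0.9864
Denominator: 1 + 0.32×5.1 + 0.078×8.2 = 3.272
R = 0.9864/3.272 = 0.3015 J/s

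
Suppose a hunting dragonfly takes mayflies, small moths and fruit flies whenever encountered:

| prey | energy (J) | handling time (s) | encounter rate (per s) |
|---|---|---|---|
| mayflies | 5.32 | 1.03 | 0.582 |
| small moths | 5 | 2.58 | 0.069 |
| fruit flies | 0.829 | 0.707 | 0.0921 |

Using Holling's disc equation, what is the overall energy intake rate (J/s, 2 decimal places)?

1.91 J/s

R = (0.582×5.32 + 0.069×5 + 0.0921×0.829) / (1 + 0.582×1.03 + 0.069×2.58 + 0.0921×0.707) = 3.518/1.843 = 1.909 J/s.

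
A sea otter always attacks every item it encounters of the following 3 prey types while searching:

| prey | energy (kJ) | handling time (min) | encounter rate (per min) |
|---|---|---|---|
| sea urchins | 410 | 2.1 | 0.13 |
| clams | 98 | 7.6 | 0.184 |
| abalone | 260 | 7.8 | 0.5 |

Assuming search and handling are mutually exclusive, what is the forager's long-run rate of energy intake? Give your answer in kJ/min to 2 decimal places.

30.64 kJ/min

R = (0.13×410 + 0.184×98 + 0.5×260) / (1 + 0.13×2.1 + 0.184×7.6 + 0.5×7.8) = 201.3/6.571 = 30.64 kJ/min.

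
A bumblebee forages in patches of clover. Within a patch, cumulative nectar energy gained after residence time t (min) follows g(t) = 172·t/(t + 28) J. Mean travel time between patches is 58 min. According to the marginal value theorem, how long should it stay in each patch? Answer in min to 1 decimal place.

40.3 min

Maximise g(t)/(T+t): set derivative to zero → g'(t)(T+t) = g(t).
g'(t) = 172·28/(t + 28)². Setting 172·28/(t+28)² = 172t/[(t+28)(58+t)] gives 28(58+t) = t(t+28), so t² = 28×58 = 1624.
t* = √1624 = 40.3 min.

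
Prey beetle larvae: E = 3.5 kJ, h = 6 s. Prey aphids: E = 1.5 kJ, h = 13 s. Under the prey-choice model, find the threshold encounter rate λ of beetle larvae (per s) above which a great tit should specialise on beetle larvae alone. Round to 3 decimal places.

0.041 per s

Drop aphids once their profitability E₂/h₂ falls below the rate achievable on beetle larvae alone: E₂/h₂ = λE₁/(1 + λh₁).
Solve for λ: λE₁h₂ = E₂(1 + λh₁) → λ(E₁h₂ − E₂h₁) = E₂ → λ = E₂/(E₁h₂ − E₂h₁).
λ = 1.5/(3.5×13 − 1.5×6) = 1.5/36.5 = 0.0411 per s.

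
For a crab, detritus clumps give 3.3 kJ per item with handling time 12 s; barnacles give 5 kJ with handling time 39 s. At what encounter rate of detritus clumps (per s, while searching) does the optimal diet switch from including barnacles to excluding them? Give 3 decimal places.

Drop barnacles once their profitability E₂/h₂ falls below the rate achievable on detritus clumps alone: E₂/h₂ = λE₁/(1 + λh₁).
Solve for λ: λE₁h₂ = E₂(1 + λh₁) → λ(E₁h₂ − E₂h₁) = E₂ → λ = E₂/(E₁h₂ − E₂h₁).
λ = 5/(3.3×39 − 5×12) = 5/68.7 = 0.07278 per s.

0.073 per s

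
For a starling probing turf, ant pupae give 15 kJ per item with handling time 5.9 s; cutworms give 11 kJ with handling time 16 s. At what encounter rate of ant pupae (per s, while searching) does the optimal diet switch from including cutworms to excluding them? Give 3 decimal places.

0.063 per s

At the threshold, the rate on ant pupae alone equals the profitability of cutworms: λ·15/(1 + λ·5.9) = 11/16 = 0.6875.
Rearranging, λ(15 − 0.6875×5.9) = 0.6875, so λ = 0.6875/10.94 = 0.06282 per s.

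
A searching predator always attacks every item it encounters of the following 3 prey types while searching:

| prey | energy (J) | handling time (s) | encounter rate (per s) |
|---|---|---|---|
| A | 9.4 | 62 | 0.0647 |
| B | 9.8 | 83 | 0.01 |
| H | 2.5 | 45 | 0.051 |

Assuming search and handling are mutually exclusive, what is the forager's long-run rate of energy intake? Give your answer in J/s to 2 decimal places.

Energy encountered per unit search time: 0.0647×9.4 + 0.01×9.8 + 0.051×2.5 = 0.8337 J/s.
Handling time per unit search time: 0.0647×62 + 0.01×83 + 0.051×45 = 7.136.
Rate = 0.8337/(1 + 7.136) = 0.1025 J/s.

0.10 J/s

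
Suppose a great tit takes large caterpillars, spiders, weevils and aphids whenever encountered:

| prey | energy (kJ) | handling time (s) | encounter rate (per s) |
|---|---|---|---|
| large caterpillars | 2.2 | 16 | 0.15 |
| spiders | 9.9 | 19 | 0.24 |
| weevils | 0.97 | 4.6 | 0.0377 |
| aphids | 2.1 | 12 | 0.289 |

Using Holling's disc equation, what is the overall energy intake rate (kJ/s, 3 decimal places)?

0.289 kJ/s

R = (0.15×2.2 + 0.24×9.9 + 0.0377×0.97 + 0.289×2.1) / (1 + 0.15×16 + 0.24×19 + 0.0377×4.6 + 0.289×12) = 3.349/11.6 = 0.2887 kJ/s.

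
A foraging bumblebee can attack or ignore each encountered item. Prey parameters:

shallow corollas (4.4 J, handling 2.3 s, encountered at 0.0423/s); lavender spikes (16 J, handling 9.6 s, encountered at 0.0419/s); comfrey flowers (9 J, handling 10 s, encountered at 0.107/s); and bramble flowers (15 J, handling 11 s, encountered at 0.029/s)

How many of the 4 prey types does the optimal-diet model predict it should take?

4

Profitabilities (E/h, J/s): shallow corollas 1.91, lavender spikes 1.67, bramble flowers 1.36, comfrey flowers 0.9. Add prey in this order while the next type's profitability exceeds the intake rate on those already taken.
Rate on top 1: 0.1696. lavender spikes: 1.67 > 0.1696 → include.
Rate on top 2: 0.5712. bramble flowers: 1.36 > 0.5712 → include.
Rate on top 3: 0.7102. comfrey flowers: 0.9 > 0.7102 → include.
Optimal diet: shallow corollas, lavender spikes, bramble flowers, comfrey flowers — 4 of 4 types.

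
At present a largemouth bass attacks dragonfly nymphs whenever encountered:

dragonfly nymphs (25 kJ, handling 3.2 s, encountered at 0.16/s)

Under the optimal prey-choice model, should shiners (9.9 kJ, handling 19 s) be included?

Intake rate on the current diet: R = (0.16×25) / (1 + 0.16×3.2) = 4/1.512 = 2.646 kJ/s.
shiners: E/h = 9.9/19 = 0.5211 kJ/s.
Since 0.5211 < R, time spent handling shiners is better spent searching.

No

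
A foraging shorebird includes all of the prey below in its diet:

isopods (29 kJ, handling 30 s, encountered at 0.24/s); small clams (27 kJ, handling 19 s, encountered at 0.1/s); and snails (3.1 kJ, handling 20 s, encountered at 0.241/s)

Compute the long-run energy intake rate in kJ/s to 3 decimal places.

0.698 kJ/s

R = Σλ_iE_i / (1 + Σλ_ih_i)
Numerator: 0.24×29 + 0.1×27 + 0.241×3.1 = 10.41
Denominator: 1 + 0.24×30 + 0.1×19 + 0.241×20 = 14.92
R = 10.41/14.92 = 0.6975 kJ/s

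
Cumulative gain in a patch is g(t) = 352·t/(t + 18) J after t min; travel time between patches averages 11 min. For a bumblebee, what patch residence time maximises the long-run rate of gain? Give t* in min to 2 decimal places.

14.07 min

Maximise g(t)/(T+t): set derivative to zero → g'(t)(T+t) = g(t).
g'(t) = 352·18/(t + 18)². Setting 352·18/(t+18)² = 352t/[(t+18)(11+t)] gives 18(11+t) = t(t+18), so t² = 18×11 = 198.
t* = √198 = 14.07 min.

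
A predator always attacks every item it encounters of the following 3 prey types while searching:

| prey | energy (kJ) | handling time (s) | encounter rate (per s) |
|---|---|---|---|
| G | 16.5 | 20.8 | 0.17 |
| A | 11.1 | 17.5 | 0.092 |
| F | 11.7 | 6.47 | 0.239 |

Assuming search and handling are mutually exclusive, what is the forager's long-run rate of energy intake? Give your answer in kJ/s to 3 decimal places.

0.861 kJ/s

R = (0.17×16.5 + 0.092×11.1 + 0.239×11.7) / (1 + 0.17×20.8 + 0.092×17.5 + 0.239×6.47) = 6.622/7.692 = 0.8609 kJ/s.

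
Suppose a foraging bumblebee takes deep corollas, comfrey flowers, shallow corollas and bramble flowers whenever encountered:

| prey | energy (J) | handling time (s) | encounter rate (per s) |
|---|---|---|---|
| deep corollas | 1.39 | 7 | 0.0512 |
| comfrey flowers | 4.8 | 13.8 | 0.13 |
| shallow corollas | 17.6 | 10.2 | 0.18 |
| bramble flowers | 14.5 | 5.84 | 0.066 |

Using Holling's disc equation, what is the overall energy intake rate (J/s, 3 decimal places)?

R = Σλ_iE_i / (1 + Σλ_ih_i)
Numerator: 0.0512×1.39 + 0.13×4.8 + 0.18×17.6 + 0.066×14.5 = 4.82
Denominator: 1 + 0.0512×7 + 0.13×13.8 + 0.18×10.2 + 0.066×5.84 = 5.374
R = 4.82/5.374 = 0.897 J/s

0.897 J/s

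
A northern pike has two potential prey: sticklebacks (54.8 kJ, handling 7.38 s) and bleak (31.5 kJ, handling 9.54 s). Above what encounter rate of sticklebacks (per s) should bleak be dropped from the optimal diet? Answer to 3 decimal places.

0.109 per s

Drop bleak once their profitability E₂/h₂ falls below the rate achievable on sticklebacks alone: E₂/h₂ = λE₁/(1 + λh₁).
Solve for λ: λE₁h₂ = E₂(1 + λh₁) → λ(E₁h₂ − E₂h₁) = E₂ → λ = E₂/(E₁h₂ − E₂h₁).
λ = 31.5/(54.8×9.54 − 31.5×7.38) = 31.5/290.3 = 0.1085 per s.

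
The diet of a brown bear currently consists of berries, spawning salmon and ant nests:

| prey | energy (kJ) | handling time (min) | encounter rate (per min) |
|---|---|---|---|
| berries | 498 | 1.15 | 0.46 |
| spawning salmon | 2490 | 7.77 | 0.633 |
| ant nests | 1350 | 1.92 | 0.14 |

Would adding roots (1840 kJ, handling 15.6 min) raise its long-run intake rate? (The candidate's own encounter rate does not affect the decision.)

No

Intake rate on the current diet: R = (0.46×498 + 0.633×2490 + 0.14×1350) / (1 + 0.46×1.15 + 0.633×7.77 + 0.14×1.92) = 1994/6.716 = 296.9 kJ/min.
roots: E/h = 1840/15.6 = 117.9 kJ/min.
117.9 < 296.9, so adding roots would lower the average — exclude it.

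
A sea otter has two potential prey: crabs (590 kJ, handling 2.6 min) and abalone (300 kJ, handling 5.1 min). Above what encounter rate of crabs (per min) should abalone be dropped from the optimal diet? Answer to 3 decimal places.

The zero-one rule: include abalone iff E₂/h₂ > λE₁/(1+λh₁). Equality gives the switch point.
λE₁h₂ = E₂ + λE₂h₁ ⇒ λ = E₂/(E₁h₂ − E₂h₁) = 300/(3009 − 780) = 0.1346 per min.

0.135 per min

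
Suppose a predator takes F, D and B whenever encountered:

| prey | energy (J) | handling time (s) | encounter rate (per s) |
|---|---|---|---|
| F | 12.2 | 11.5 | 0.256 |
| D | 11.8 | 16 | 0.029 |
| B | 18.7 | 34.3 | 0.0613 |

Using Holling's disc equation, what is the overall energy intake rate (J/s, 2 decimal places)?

0.71 J/s

R = (0.256×12.2 + 0.029×11.8 + 0.0613×18.7) / (1 + 0.256×11.5 + 0.029×16 + 0.0613×34.3) = 4.612/6.511 = 0.7083 J/s.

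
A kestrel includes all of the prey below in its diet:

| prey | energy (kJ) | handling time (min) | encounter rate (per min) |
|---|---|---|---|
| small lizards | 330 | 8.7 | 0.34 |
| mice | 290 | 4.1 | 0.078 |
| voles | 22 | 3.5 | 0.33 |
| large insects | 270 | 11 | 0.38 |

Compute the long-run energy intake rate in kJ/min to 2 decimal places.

R = Σλ_iE_i / (1 + Σλ_ih_i)
Numerator: 0.34×330 + 0.078×290 + 0.33×22 + 0.38×270 = 244.7
Denominator: 1 + 0.34×8.7 + 0.078×4.1 + 0.33×3.5 + 0.38×11 = 9.613
R = 244.7/9.613 = 25.45 kJ/min

25.45 kJ/min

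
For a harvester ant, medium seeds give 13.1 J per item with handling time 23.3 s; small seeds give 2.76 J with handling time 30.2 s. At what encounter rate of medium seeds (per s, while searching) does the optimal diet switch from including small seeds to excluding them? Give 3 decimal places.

The zero-one rule: include small seeds iff E₂/h₂ > λE₁/(1+λh₁). Equality gives the switch point.
λE₁h₂ = E₂ + λE₂h₁ ⇒ λ = E₂/(E₁h₂ − E₂h₁) = 2.76/(395.6 − 64.31) = 0.008331 per s.

0.008 per s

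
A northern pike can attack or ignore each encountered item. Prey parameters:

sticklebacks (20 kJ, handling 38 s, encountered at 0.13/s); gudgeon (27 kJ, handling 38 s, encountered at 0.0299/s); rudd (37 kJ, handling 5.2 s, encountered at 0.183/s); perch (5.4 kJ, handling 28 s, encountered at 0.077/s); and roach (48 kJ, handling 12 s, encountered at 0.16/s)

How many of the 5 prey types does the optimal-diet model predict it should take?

2

Rank by E/h (kJ/s): rudd 7.12, roach 4, gudgeon 0.711, sticklebacks 0.526, perch 0.193. Include each in turn until the next type's E/h falls below the running intake rate.
Rate on top 1: 3.469. roach: 4 > 3.469 → include.
Rate on top 2: 3.733. gudgeon: 0.711 < 3.733 → exclude; stop.
Optimal diet: rudd, roach — 2 of 5 types.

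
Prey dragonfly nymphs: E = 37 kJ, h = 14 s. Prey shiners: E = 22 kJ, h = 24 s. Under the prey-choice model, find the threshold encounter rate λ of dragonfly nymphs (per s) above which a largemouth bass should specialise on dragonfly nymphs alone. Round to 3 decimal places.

0.038 per s

At the threshold, the rate on dragonfly nymphs alone equals the profitability of shiners: λ·37/(1 + λ·14) = 22/24 = 0.9167.
Rearranging, λ(37 − 0.9167×14) = 0.9167, so λ = 0.9167/24.17 = 0.03793 per s.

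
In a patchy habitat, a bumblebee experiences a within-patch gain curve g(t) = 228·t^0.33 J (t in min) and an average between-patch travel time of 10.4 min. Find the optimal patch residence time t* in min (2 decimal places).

5.12 min

By the marginal value theorem, leave when the instantaneous gain rate g'(t) equals the habitat-wide average g(t)/(T + t).
g'(t) = 0.33·228·t^-0.67. Setting 0.33·228·t^-0.67 = 228·t^0.33/(10.4+t) gives 0.33(10.4+t) = t, so 0.67·t = 0.33×10.4.
t* = 0.33×10.4/0.67 = 5.122 min.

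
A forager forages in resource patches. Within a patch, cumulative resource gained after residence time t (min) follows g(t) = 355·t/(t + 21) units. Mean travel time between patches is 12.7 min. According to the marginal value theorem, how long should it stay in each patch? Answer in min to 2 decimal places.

Maximise g(t)/(T+t): set derivative to zero → g'(t)(T+t) = g(t).
g'(t) = 355·21/(t + 21)². Setting 355·21/(t+21)² = 355t/[(t+21)(12.7+t)] gives 21(12.7+t) = t(t+21), so t² = 21×12.7 = 266.7.
t* = √266.7 = 16.33 min.

16.33 min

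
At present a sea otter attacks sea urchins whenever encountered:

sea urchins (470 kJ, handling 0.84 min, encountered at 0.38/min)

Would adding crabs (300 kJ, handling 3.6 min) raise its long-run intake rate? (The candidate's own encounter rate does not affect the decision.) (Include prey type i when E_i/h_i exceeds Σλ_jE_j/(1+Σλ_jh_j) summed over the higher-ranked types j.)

No

On sea urchins alone, R = ΣλE/(1+Σλh) = 178.6/1.319 = 135.4 kJ/min.
crabs: E/h = 300/3.6 = 83.33 kJ/min.
83.33 < 135.4, so adding crabs would lower the average — exclude it.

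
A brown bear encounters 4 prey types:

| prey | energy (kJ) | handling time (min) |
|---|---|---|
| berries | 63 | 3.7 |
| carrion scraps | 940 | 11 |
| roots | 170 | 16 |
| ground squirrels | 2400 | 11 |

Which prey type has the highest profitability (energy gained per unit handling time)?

ground squirrels

Profitability E/h (kJ/min): berries = 63/3.7 = 17, carrion scraps = 940/11 = 85.5, roots = 170/16 = 10.6, ground squirrels = 2400/11 = 218.
Ranked: ground squirrels > carrion scraps > berries > roots.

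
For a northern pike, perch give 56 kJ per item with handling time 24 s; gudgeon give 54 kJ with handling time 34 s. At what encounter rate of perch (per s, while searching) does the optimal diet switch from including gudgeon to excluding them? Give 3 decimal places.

0.089 per s

At the threshold, the rate on perch alone equals the profitability of gudgeon: λ·56/(1 + λ·24) = 54/34 = 1.588.
Rearranging, λ(56 − 1.588×24) = 1.588, so λ = 1.588/17.88 = 0.08882 per s.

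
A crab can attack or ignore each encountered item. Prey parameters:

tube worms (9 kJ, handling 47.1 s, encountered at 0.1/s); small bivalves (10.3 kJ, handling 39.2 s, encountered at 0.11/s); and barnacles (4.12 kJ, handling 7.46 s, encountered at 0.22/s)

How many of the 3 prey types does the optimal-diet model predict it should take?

Rank by E/h (kJ/s): barnacles 0.552, small bivalves 0.263, tube worms 0.191. Include each in turn until the next type's E/h falls below the running intake rate.
Rate on top 1: 0.3432. small bivalves: 0.263 < 0.3432 → exclude; stop.
Optimal diet: barnacles — 1 of 3 types.

1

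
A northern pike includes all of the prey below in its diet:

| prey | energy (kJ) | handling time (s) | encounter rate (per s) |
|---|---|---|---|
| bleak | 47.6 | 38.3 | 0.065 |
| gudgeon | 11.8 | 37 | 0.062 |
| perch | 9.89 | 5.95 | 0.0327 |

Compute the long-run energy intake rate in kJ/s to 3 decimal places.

Energy encountered per unit search time: 0.065×47.6 + 0.062×11.8 + 0.0327×9.89 = 4.149 kJ/s.
Handling time per unit search time: 0.065×38.3 + 0.062×37 + 0.0327×5.95 = 4.978.
Rate = 4.149/(1 + 4.978) = 0.694 kJ/s.

0.694 kJ/s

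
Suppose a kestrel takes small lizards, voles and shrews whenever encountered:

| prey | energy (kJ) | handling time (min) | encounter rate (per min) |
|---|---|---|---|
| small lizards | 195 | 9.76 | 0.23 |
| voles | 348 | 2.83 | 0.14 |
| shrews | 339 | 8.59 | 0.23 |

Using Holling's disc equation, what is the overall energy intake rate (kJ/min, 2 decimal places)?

30.54 kJ/min

Energy encountered per unit search time: 0.23×195 + 0.14×348 + 0.23×339 = 171.5 kJ/min.
Handling time per unit search time: 0.23×9.76 + 0.14×2.83 + 0.23×8.59 = 4.617.
Rate = 171.5/(1 + 4.617) = 30.54 kJ/min.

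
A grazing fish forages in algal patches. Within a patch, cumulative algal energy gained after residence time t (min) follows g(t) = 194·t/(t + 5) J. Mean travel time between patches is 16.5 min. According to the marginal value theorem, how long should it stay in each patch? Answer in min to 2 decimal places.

9.08 min

Optimal t* satisfies g'(t*) = g(t*)/(T + t*).
g'(t) = 194·5/(t + 5)². Setting 194·5/(t+5)² = 194t/[(t+5)(16.5+t)] gives 5(16.5+t) = t(t+5), so t² = 5×16.5 = 82.5.
t* = √82.5 = 9.083 min.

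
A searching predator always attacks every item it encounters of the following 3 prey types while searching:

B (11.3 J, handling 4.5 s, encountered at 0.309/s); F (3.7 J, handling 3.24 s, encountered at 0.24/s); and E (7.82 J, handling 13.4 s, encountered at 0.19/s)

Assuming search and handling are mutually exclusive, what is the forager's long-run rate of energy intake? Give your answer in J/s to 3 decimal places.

R = Σλ_iE_i / (1 + Σλ_ih_i)
Numerator: 0.309×11.3 + 0.24×3.7 + 0.19×7.82 = 5.865
Denominator: 1 + 0.309×4.5 + 0.24×3.24 + 0.19×13.4 = 5.714
R = 5.865/5.714 = 1.026 J/s

1.026 J/s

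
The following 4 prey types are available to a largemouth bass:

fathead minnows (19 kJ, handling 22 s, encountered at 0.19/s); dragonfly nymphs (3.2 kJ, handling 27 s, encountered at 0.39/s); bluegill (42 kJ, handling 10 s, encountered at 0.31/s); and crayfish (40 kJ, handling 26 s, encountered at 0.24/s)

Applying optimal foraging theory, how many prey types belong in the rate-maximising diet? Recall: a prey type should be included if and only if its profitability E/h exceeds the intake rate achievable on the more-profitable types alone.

Profitabilities (E/h, kJ/s): bluegill 4.2, crayfish 1.54, fathead minnows 0.864, dragonfly nymphs 0.119. Add prey in this order while the next type's profitability exceeds the intake rate on those already taken.
Rate on top 1: 3.176. crayfish: 1.54 < 3.176 → exclude; stop.
Optimal diet: bluegill — 1 of 4 types.

1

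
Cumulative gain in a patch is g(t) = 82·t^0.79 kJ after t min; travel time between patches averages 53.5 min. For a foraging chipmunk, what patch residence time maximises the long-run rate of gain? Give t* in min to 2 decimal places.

By the marginal value theorem, leave when the instantaneous gain rate g'(t) equals the habitat-wide average g(t)/(T + t).
g'(t) = 0.79·82·t^-0.21. Setting 0.79·82·t^-0.21 = 82·t^0.79/(53.5+t) gives 0.79(53.5+t) = t, so 0.21·t = 0.79×53.5.
t* = 0.79×53.5/0.21 = 201.3 min.

201.26 min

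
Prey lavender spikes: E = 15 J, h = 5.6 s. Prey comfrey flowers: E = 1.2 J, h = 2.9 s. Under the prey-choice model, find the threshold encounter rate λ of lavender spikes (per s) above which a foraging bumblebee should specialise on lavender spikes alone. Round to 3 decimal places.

At the threshold, the rate on lavender spikes alone equals the profitability of comfrey flowers: λ·15/(1 + λ·5.6) = 1.2/2.9 = 0.4138.
Rearranging, λ(15 − 0.4138×5.6) = 0.4138, so λ = 0.4138/12.68 = 0.03263 per s.

0.033 per s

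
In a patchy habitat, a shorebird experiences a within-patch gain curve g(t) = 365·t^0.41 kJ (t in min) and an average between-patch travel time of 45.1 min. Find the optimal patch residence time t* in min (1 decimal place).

31.3 min

Maximise g(t)/(T+t): set derivative to zero → g'(t)(T+t) = g(t).
g'(t) = 0.41·365·t^-0.59. Setting 0.41·365·t^-0.59 = 365·t^0.41/(45.1+t) gives 0.41(45.1+t) = t, so 0.59·t = 0.41×45.1.
t* = 0.41×45.1/0.59 = 31.34 min.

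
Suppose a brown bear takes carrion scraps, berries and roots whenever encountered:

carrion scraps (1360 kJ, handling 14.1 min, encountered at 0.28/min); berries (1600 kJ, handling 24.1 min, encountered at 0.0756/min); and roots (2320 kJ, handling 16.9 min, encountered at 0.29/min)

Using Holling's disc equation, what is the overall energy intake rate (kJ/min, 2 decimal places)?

Energy encountered per unit search time: 0.28×1360 + 0.0756×1600 + 0.29×2320 = 1175 kJ/min.
Handling time per unit search time: 0.28×14.1 + 0.0756×24.1 + 0.29×16.9 = 10.67.
Rate = 1175/(1 + 10.67) = 100.6 kJ/min.

100.64 kJ/min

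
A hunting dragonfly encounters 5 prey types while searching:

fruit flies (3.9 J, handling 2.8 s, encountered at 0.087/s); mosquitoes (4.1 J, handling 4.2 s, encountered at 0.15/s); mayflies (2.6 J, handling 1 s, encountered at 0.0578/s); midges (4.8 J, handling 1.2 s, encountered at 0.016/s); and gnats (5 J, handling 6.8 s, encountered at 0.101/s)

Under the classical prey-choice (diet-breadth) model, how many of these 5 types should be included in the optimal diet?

E/h in descending order: midges 4, mayflies 2.6, fruit flies 1.39, mosquitoes 0.976, gnats 0.735 J/s. The optimal diet is the largest prefix of this list for which every included type satisfies E_i/h_i > R on the types above it.
Rate on top 1: 0.07535. mayflies: 2.6 > 0.07535 → include.
Rate on top 2: 0.2108. fruit flies: 1.39 > 0.2108 → include.
Rate on top 3: 0.4289. mosquitoes: 0.976 > 0.4289 → include.
Rate on top 4: 0.6056. gnats: 0.735 > 0.6056 → include.
Optimal diet: midges, mayflies, fruit flies, mosquitoes, gnats — 5 of 5 types.

5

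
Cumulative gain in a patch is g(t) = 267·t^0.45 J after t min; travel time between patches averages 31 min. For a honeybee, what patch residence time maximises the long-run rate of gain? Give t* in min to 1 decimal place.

By the marginal value theorem, leave when the instantaneous gain rate g'(t) equals the habitat-wide average g(t)/(T + t).
g'(t) = 0.45·267·t^-0.55. Setting 0.45·267·t^-0.55 = 267·t^0.45/(31+t) gives 0.45(31+t) = t, so 0.55·t = 0.45×31.
t* = 0.45×31/0.55 = 25.36 min.

25.4 min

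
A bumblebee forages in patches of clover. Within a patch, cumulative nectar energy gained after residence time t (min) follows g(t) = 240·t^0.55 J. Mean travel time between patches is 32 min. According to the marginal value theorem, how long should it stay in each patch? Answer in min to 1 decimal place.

39.1 min

Optimal t* satisfies g'(t*) = g(t*)/(T + t*).
g'(t) = 0.55·240·t^-0.45. Setting 0.55·240·t^-0.45 = 240·t^0.55/(32+t) gives 0.55(32+t) = t, so 0.45·t = 0.55×32.
t* = 0.55×32/0.45 = 39.11 min.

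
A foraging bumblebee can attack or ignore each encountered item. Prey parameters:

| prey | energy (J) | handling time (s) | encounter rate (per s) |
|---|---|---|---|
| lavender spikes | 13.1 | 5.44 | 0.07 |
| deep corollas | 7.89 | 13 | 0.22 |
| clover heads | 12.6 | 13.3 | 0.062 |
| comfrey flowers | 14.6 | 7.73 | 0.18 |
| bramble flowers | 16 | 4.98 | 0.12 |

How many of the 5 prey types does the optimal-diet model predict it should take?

Profitabilities (E/h, J/s): bramble flowers 3.21, lavender spikes 2.41, comfrey flowers 1.89, clover heads 0.947, deep corollas 0.607. Add prey in this order while the next type's profitability exceeds the intake rate on those already taken.
Rate on top 1: 1.202. lavender spikes: 2.41 > 1.202 → include.
Rate on top 2: 1.434. comfrey flowers: 1.89 > 1.434 → include.
Rate on top 3: 1.622. clover heads: 0.947 < 1.622 → exclude; stop.
Optimal diet: bramble flowers, lavender spikes, comfrey flowers — 3 of 5 types.

3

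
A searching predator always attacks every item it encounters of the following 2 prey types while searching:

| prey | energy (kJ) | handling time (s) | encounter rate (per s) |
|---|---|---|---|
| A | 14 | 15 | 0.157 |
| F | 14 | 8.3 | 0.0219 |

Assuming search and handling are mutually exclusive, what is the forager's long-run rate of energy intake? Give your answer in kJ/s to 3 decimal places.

0.708 kJ/s

R = (0.157×14 + 0.0219×14) / (1 + 0.157×15 + 0.0219×8.3) = 2.505/3.537 = 0.7082 kJ/s.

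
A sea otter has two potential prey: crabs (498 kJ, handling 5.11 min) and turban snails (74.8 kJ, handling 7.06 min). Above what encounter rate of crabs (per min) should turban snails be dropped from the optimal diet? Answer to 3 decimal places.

0.024 per min

At the threshold, the rate on crabs alone equals the profitability of turban snails: λ·498/(1 + λ·5.11) = 74.8/7.06 = 10.59.
Rearranging, λ(498 − 10.59×5.11) = 10.59, so λ = 10.59/443.9 = 0.02387 per min.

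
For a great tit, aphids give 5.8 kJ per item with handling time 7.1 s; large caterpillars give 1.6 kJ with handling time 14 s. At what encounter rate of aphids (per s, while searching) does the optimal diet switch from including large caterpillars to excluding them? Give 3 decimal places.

0.023 per s

The zero-one rule: include large caterpillars iff E₂/h₂ > λE₁/(1+λh₁). Equality gives the switch point.
λE₁h₂ = E₂ + λE₂h₁ ⇒ λ = E₂/(E₁h₂ − E₂h₁) = 1.6/(81.2 − 11.36) = 0.02291 per s.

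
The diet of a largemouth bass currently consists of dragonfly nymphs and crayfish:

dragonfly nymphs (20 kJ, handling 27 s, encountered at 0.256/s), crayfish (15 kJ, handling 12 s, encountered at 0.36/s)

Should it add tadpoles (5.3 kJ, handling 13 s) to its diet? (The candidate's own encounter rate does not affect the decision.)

Intake rate on the current diet: R = (0.256×20 + 0.36×15) / (1 + 0.256×27 + 0.36×12) = 10.52/12.23 = 0.86 kJ/s.
tadpoles: E/h = 5.3/13 = 0.4077 kJ/s.
0.4077 < 0.86, so adding tadpoles would lower the average — exclude it.

No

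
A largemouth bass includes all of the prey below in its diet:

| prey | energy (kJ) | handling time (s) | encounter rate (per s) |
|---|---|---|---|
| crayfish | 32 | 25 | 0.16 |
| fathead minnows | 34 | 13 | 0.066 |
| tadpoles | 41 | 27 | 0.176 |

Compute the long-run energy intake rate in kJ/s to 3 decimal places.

1.374 kJ/s

R = Σλ_iE_i / (1 + Σλ_ih_i)
Numerator: 0.16×32 + 0.066×34 + 0.176×41 = 14.58
Denominator: 1 + 0.16×25 + 0.066×13 + 0.176×27 = 10.61
R = 14.58/10.61 = 1.374 kJ/s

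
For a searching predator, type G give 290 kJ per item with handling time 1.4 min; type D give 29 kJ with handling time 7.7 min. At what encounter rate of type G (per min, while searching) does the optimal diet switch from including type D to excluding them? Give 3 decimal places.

At the threshold, the rate on type G alone equals the profitability of type D: λ·290/(1 + λ·1.4) = 29/7.7 = 3.766.
Rearranging, λ(290 − 3.766×1.4) = 3.766, so λ = 3.766/284.7 = 0.01323 per min.

0.013 per min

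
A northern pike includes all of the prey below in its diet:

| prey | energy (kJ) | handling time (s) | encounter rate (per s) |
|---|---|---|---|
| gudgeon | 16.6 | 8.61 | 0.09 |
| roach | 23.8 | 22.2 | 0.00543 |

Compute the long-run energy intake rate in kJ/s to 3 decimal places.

R = Σλ_iE_i / (1 + Σλ_ih_i)
Numerator: 0.09×16.6 + 0.00543×23.8 = 1.623
Denominator: 1 + 0.09×8.61 + 0.00543×22.2 = 1.895
R = 1.623/1.895 = 0.8564 kJ/s

0.856 kJ/s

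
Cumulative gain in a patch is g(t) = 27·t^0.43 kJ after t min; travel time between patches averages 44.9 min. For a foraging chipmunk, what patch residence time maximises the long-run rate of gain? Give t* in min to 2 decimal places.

33.87 min

Optimal t* satisfies g'(t*) = g(t*)/(T + t*).
g'(t) = 0.43·27·t^-0.57. Setting 0.43·27·t^-0.57 = 27·t^0.43/(44.9+t) gives 0.43(44.9+t) = t, so 0.57·t = 0.43×44.9.
t* = 0.43×44.9/0.57 = 33.87 min.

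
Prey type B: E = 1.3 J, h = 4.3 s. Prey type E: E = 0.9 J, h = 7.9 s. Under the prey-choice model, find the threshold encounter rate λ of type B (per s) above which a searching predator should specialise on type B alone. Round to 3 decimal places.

0.141 per s

At the threshold, the rate on type B alone equals the profitability of type E: λ·1.3/(1 + λ·4.3) = 0.9/7.9 = 0.1139.
Rearranging, λ(1.3 − 0.1139×4.3) = 0.1139, so λ = 0.1139/0.8101 = 0.1406 per s.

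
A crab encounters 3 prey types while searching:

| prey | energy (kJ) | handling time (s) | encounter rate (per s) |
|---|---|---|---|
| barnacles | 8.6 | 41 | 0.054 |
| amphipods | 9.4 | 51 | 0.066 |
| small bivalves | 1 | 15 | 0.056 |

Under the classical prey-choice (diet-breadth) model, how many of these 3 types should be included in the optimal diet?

Profitabilities (E/h, kJ/s): barnacles 0.21, amphipods 0.184, small bivalves 0.0667. Add prey in this order while the next type's profitability exceeds the intake rate on those already taken.
Rate on top 1: 0.1445. amphipods: 0.184 > 0.1445 → include.
Rate on top 2: 0.1649. small bivalves: 0.0667 < 0.1649 → exclude; stop.
Optimal diet: barnacles, amphipods — 2 of 3 types.

2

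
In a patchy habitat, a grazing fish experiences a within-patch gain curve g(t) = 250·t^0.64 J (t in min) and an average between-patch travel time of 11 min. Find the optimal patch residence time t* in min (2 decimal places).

19.56 min

Optimal t* satisfies g'(t*) = g(t*)/(T + t*).
g'(t) = 0.64·250·t^-0.36. Setting 0.64·250·t^-0.36 = 250·t^0.64/(11+t) gives 0.64(11+t) = t, so 0.36·t = 0.64×11.
t* = 0.64×11/0.36 = 19.56 min.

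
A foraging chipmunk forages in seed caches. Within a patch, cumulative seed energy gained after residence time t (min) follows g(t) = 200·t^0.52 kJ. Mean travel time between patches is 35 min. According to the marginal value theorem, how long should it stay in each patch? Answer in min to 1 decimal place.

37.9 min

By the marginal value theorem, leave when the instantaneous gain rate g'(t) equals the habitat-wide average g(t)/(T + t).
g'(t) = 0.52·200·t^-0.48. Setting 0.52·200·t^-0.48 = 200·t^0.52/(35+t) gives 0.52(35+t) = t, so 0.48·t = 0.52×35.
t* = 0.52×35/0.48 = 37.92 min.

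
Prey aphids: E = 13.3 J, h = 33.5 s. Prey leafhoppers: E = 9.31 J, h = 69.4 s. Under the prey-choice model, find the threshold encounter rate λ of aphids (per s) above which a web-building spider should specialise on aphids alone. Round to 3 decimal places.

Drop leafhoppers once their profitability E₂/h₂ falls below the rate achievable on aphids alone: E₂/h₂ = λE₁/(1 + λh₁).
Solve for λ: λE₁h₂ = E₂(1 + λh₁) → λ(E₁h₂ − E₂h₁) = E₂ → λ = E₂/(E₁h₂ − E₂h₁).
λ = 9.31/(13.3×69.4 − 9.31×33.5) = 9.31/611.1 = 0.01523 per s.

0.015 per s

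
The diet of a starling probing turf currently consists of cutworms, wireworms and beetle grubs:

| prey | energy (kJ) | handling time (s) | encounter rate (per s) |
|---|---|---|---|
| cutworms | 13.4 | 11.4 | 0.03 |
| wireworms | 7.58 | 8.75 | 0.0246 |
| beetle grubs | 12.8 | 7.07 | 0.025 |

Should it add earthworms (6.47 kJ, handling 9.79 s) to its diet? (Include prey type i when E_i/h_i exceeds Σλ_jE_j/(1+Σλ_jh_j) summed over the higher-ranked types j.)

Intake rate on the current diet: R = (0.03×13.4 + 0.0246×7.58 + 0.025×12.8) / (1 + 0.03×11.4 + 0.0246×8.75 + 0.025×7.07) = 0.9085/1.734 = 0.5239 kJ/s.
Profitability of earthworms: 6.47/9.79 = 0.6609 kJ/s.
Since 0.6609 > R, including earthworms increases the long-run rate.

Yes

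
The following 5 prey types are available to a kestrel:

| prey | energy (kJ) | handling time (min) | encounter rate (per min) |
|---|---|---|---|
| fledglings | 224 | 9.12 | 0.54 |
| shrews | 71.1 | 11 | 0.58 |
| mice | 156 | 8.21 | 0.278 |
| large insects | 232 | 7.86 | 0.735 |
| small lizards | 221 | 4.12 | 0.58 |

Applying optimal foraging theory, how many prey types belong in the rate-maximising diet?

1

Profitabilities (E/h, kJ/min): small lizards 53.6, large insects 29.5, fledglings 24.6, mice 19, shrews 6.46. Add prey in this order while the next type's profitability exceeds the intake rate on those already taken.
Rate on top 1: 37.82. large insects: 29.5 < 37.82 → exclude; stop.
Optimal diet: small lizards — 1 of 5 types.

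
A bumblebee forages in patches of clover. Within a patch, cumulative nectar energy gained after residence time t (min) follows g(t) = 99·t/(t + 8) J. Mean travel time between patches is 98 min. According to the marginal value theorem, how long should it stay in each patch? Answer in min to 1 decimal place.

Maximise g(t)/(T+t): set derivative to zero → g'(t)(T+t) = g(t).
g'(t) = 99·8/(t + 8)². Setting 99·8/(t+8)² = 99t/[(t+8)(98+t)] gives 8(98+t) = t(t+8), so t² = 8×98 = 784.
t* = √784 = 28 min.

28.0 min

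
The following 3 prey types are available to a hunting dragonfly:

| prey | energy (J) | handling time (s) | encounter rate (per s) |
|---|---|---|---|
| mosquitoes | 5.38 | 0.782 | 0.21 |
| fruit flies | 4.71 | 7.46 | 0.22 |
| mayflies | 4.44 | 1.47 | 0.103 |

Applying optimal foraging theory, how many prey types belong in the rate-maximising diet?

2

Profitabilities (E/h, J/s): mosquitoes 6.88, mayflies 3.02, fruit flies 0.631. Add prey in this order while the next type's profitability exceeds the intake rate on those already taken.
Rate on top 1: 0.9704. mayflies: 3.02 > 0.9704 → include.
Rate on top 2: 1.206. fruit flies: 0.631 < 1.206 → exclude; stop.
Optimal diet: mosquitoes, mayflies — 2 of 3 types.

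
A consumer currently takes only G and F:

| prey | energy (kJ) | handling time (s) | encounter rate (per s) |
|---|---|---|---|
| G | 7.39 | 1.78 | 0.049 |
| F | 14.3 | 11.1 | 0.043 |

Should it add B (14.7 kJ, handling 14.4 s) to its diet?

Yes

On G and F alone, R = ΣλE/(1+Σλh) = 0.977/1.565 = 0.6245 kJ/s.
B: E/h = 14.7/14.4 = 1.021 kJ/s.
Since 1.021 > R, including B increases the long-run rate.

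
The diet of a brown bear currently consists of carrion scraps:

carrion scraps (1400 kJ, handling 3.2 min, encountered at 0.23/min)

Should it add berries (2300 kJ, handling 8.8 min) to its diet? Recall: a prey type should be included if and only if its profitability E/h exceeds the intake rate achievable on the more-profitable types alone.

Yes

Current rate: (0.23×1400)/(1 + 0.23×3.2) = 185.5 kJ/min.
Profitability of berries: 2300/8.8 = 261.4 kJ/min.
261.4 > 185.5, so adding berries raises the average — include it.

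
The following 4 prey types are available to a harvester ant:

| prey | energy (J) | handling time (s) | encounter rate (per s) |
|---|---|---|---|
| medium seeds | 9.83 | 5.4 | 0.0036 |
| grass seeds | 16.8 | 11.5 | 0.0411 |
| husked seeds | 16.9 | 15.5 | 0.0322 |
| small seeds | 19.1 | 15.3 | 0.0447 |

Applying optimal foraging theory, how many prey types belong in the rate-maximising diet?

Rank by E/h (J/s): medium seeds 1.82, grass seeds 1.46, small seeds 1.25, husked seeds 1.09. Include each in turn until the next type's E/h falls below the running intake rate.
Rate on top 1: 0.03471. grass seeds: 1.46 > 0.03471 → include.
Rate on top 2: 0.4865. small seeds: 1.25 > 0.4865 → include.
Rate on top 3: 0.7259. husked seeds: 1.09 > 0.7259 → include.
Optimal diet: medium seeds, grass seeds, small seeds, husked seeds — 4 of 4 types.

4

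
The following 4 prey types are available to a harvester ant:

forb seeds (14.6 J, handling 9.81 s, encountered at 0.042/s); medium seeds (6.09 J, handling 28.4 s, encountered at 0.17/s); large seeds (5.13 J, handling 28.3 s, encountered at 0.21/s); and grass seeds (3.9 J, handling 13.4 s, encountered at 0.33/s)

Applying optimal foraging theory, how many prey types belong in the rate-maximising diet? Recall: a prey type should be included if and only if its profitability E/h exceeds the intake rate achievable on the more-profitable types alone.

1

E/h in descending order: forb seeds 1.49, grass seeds 0.291, medium seeds 0.214, large seeds 0.181 J/s. The optimal diet is the largest prefix of this list for which every included type satisfies E_i/h_i > R on the types above it.
Rate on top 1: 0.4343. grass seeds: 0.291 < 0.4343 → exclude; stop.
Optimal diet: forb seeds — 1 of 4 types.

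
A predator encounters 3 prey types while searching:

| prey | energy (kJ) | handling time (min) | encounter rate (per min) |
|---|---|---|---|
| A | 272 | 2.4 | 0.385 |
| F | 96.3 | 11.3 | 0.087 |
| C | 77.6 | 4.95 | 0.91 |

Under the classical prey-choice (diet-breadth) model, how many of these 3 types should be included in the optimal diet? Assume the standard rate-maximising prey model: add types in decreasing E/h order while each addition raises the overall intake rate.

1

E/h in descending order: A 113, C 15.7, F 8.52 kJ/min. The optimal diet is the largest prefix of this list for which every included type satisfies E_i/h_i > R on the types above it.
Rate on top 1: 54.43. C: 15.7 < 54.43 → exclude; stop.
Optimal diet: A — 1 of 3 types.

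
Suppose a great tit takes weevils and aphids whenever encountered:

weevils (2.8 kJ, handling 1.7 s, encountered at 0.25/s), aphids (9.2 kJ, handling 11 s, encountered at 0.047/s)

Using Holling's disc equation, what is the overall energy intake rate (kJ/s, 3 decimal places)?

Energy encountered per unit search time: 0.25×2.8 + 0.047×9.2 = 1.132 kJ/s.
Handling time per unit search time: 0.25×1.7 + 0.047×11 = 0.942.
Rate = 1.132/(1 + 0.942) = 0.5831 kJ/s.

0.583 kJ/s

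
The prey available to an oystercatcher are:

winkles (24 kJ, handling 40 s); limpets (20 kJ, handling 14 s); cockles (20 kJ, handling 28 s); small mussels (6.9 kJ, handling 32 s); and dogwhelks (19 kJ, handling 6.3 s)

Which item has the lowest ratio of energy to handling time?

Profitability E/h (kJ/s): winkles = 24/40 = 0.6, limpets = 20/14 = 1.43, cockles = 20/28 = 0.714, small mussels = 6.9/32 = 0.216, dogwhelks = 19/6.3 = 3.02.
Ranked: dogwhelks > limpets > cockles > winkles > small mussels.

small mussels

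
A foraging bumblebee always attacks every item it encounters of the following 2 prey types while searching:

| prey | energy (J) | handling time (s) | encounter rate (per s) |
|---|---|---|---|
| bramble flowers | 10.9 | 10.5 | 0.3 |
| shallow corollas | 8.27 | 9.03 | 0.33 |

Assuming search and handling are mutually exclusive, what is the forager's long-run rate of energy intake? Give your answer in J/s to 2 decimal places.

Energy encountered per unit search time: 0.3×10.9 + 0.33×8.27 = 5.999 J/s.
Handling time per unit search time: 0.3×10.5 + 0.33×9.03 = 6.13.
Rate = 5.999/(1 + 6.13) = 0.8414 J/s.

0.84 J/s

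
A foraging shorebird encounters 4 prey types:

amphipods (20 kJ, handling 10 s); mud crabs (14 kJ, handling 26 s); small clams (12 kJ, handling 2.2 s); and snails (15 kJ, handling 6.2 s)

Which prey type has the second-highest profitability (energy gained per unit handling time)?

In descending order of E/h:
small clams: 12/2.2 = 5.45 kJ/s
snails: 15/6.2 = 2.42 kJ/s
amphipods: 20/10 = 2 kJ/s
mud crabs: 14/26 = 0.538 kJ/s

snails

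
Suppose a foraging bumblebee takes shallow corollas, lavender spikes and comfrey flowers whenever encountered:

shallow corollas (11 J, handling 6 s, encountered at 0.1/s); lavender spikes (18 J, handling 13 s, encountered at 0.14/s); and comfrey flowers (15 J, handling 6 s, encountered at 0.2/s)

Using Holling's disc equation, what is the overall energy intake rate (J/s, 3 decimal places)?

R = (0.1×11 + 0.14×18 + 0.2×15) / (1 + 0.1×6 + 0.14×13 + 0.2×6) = 6.62/4.62 = 1.433 J/s.

1.433 J/s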